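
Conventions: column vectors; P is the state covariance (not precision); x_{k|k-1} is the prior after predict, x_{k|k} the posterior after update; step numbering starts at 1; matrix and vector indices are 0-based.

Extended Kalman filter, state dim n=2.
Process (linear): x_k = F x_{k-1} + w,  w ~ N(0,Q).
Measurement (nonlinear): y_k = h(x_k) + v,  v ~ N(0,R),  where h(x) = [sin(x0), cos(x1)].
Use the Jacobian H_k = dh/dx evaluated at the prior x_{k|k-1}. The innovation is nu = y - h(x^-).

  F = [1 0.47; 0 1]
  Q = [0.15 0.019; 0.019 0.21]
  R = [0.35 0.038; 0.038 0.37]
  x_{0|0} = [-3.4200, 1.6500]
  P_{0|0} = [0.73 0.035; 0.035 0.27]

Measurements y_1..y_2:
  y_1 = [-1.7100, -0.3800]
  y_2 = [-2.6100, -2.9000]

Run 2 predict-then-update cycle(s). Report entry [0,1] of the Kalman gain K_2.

step 1: x^-=[-2.6445, 1.6500]  P^-=[0.9725 0.1809; 0.1809 0.4800]  H_jac=[-0.8790 0.0000; 0.0000 -0.9969]  S=[1.1014 0.1965; 0.1965 0.8470]  K=[-0.7700 -0.0343; -0.0455 -0.5544]  nu=[-1.2331, -0.3009]  x^+=[-1.6846, 1.8729]  P^+=[0.3081 0.0421; 0.0421 0.2075]
step 2: x^-=[-0.8044, 1.8729]  P^-=[0.5435 0.1586; 0.1586 0.4175]  H_jac=[0.6935 0.0000; 0.0000 -0.9547]  S=[0.6114 -0.0670; -0.0670 0.7506]  K=[0.6003 -0.1481; 0.1229 -0.5201]  nu=[-1.8896, -2.6025]  x^+=[-1.5531, 2.9942]  P^+=[0.2948 0.0335; 0.0335 0.1967]

K[0,1] = -0.1481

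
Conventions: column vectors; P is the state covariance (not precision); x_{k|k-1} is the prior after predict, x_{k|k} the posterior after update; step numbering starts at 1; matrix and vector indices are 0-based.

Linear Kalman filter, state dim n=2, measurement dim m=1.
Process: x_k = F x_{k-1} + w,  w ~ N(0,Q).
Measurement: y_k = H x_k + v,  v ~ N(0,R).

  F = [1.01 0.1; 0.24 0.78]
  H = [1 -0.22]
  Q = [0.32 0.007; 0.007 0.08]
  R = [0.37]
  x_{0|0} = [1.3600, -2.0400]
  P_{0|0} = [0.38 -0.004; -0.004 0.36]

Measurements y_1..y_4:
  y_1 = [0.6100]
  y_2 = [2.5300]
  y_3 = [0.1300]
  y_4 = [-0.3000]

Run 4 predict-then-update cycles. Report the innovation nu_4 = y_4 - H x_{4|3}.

step 1: x^-=[1.1696, -1.2648]  P^-=[0.7104 0.1239; 0.1239 0.3194]  S=[1.0414]  K=[0.6560; 0.0515]  nu=[-0.8379]  x^+=[0.6199, -1.3080]  P^+=[0.2623 0.0887; 0.0887 0.3166]
step 2: x^-=[0.4953, -0.8714]  P^-=[0.6086 0.1673; 0.1673 0.3210]  S=[0.9205]  K=[0.6212; 0.1050]  nu=[1.8429]  x^+=[1.6401, -0.6779]  P^+=[0.2534 0.1072; 0.1072 0.3108]
step 3: x^-=[1.5887, -0.1351]  P^-=[0.6033 0.1797; 0.1797 0.3239]  S=[0.9099]  K=[0.6196; 0.1192]  nu=[-1.4885]  x^+=[0.6665, -0.3126]  P^+=[0.2540 0.1125; 0.1125 0.3109]
step 4: x^-=[0.6419, -0.0839]  P^-=[0.6049 0.1842; 0.1842 0.3259]  S=[0.9097]  K=[0.6205; 0.1236]  nu=[-0.9604]  x^+=[0.0460, -0.2026]  P^+=[0.2547 0.1144; 0.1144 0.3120]

innov = [-0.9604]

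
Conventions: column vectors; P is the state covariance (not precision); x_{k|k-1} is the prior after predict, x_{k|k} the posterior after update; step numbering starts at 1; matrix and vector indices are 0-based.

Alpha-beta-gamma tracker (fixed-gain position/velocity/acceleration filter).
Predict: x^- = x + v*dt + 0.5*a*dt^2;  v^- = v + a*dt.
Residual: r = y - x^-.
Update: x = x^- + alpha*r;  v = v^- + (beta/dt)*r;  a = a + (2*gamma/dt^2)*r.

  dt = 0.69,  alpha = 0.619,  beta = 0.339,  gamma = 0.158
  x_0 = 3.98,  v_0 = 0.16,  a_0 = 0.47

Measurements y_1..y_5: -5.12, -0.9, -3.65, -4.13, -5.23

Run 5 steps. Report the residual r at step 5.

resid = 2.2929

step 1: x_pred=4.2023  r=-9.3223  x^+=-1.5682  v^+=-4.0958  a^+=-5.7174
step 2: x_pred=-5.7553  r=4.8553  x^+=-2.7499  v^+=-5.6554  a^+=-2.4948
step 3: x_pred=-7.2460  r=3.5960  x^+=-5.0201  v^+=-5.6101  a^+=-0.1081
step 4: x_pred=-8.9168  r=4.7868  x^+=-5.9538  v^+=-3.3329  a^+=3.0690
step 5: x_pred=-7.5229  r=2.2929  x^+=-6.1036  v^+=-0.0888  a^+=4.5909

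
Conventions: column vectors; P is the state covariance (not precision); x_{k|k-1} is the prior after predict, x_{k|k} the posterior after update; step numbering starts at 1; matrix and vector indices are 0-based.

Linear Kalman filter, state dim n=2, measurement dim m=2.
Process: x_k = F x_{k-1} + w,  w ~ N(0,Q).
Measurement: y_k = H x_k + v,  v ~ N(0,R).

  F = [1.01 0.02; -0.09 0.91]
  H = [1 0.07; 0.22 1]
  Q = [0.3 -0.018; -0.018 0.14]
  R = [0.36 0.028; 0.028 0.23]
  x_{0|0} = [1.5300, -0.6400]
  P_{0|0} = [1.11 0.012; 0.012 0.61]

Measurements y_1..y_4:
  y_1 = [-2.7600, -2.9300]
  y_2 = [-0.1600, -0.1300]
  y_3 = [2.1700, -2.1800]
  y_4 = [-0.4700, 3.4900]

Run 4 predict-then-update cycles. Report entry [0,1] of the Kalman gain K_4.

K[0,1] = -0.0154

step 1: x^-=[1.5325, -0.7201]  P^-=[1.4330 -0.0968; -0.0968 0.6522]  S=[1.7827 0.2906; 0.2906 0.9089]  K=[0.8027 -0.0163; -0.1496 0.7419]  nu=[-4.2421, -2.5471]  x^+=[-1.8312, -1.9750]  P^+=[0.2917 -0.0455; -0.0455 0.1765]
step 2: x^-=[-1.8890, -1.6325]  P^-=[0.5958 -0.0830; -0.0830 0.2959]  S=[0.9456 0.0955; 0.0955 0.5182]  K=[0.6262 -0.0226; -0.1223 0.5583]  nu=[1.8433, 1.9180]  x^+=[-0.7782, -0.7869]  P^+=[0.2274 -0.0377; -0.0377 0.1333]
step 3: x^-=[-0.8017, -0.6461]  P^-=[0.5305 -0.0708; -0.0708 0.2584]  S=[0.8819 0.0909; 0.0909 0.4829]  K=[0.5978 -0.0175; -0.1138 0.5242]  nu=[3.0169, -1.3576]  x^+=[1.0255, -1.7012]  P^+=[0.2172 -0.0351; -0.0351 0.1251]
step 4: x^-=[1.0017, -1.6404]  P^-=[0.5202 -0.0676; -0.0676 0.2511]  S=[0.8719 0.0913; 0.0913 0.4765]  K=[0.5928 -0.0154; -0.1116 0.5171]  nu=[-1.3569, 4.9100]  x^+=[0.1218, 1.0500]  P^+=[0.2154 -0.0343; -0.0343 0.1234]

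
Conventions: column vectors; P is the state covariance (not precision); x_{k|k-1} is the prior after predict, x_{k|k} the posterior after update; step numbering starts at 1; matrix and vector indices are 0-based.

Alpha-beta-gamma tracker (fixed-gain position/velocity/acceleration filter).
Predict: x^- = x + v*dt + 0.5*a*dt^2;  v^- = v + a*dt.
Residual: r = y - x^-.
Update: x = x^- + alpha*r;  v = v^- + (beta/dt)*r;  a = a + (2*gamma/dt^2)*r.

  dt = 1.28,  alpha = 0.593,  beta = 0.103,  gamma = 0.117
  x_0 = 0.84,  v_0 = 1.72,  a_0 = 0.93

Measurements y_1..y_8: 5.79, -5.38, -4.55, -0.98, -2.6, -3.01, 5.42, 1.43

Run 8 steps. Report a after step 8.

step 1: x_pred=3.8035  r=1.9865  x^+=4.9815  v^+=3.0703  a^+=1.2137
step 2: x_pred=9.9057  r=-15.2857  x^+=0.8413  v^+=3.3938  a^+=-0.9694
step 3: x_pred=4.3912  r=-8.9412  x^+=-0.9109  v^+=1.4335  a^+=-2.2464
step 4: x_pred=-0.9164  r=-0.0636  x^+=-0.9541  v^+=-1.4471  a^+=-2.2555
step 5: x_pred=-4.6541  r=2.0541  x^+=-3.4360  v^+=-4.1688  a^+=-1.9621
step 6: x_pred=-10.3795  r=7.3695  x^+=-6.0094  v^+=-6.0874  a^+=-0.9096
step 7: x_pred=-14.5463  r=19.9663  x^+=-2.7063  v^+=-5.6450  a^+=1.9420
step 8: x_pred=-8.3410  r=9.7710  x^+=-2.5468  v^+=-2.3729  a^+=3.3375

a_post = 3.3375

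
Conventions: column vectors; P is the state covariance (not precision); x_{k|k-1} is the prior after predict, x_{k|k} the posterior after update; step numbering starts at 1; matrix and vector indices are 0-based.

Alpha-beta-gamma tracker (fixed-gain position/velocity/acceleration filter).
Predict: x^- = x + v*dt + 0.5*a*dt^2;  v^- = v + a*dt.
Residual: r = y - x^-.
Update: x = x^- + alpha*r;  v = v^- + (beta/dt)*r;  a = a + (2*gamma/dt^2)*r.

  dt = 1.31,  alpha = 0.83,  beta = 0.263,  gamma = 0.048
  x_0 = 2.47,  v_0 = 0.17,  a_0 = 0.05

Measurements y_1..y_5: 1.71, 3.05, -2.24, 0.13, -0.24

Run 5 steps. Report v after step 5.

step 1: x_pred=2.7356  r=-1.0256  x^+=1.8844  v^+=0.0296  a^+=-0.0074
step 2: x_pred=1.9168  r=1.1332  x^+=2.8574  v^+=0.2474  a^+=0.0560
step 3: x_pred=3.2296  r=-5.4696  x^+=-1.3102  v^+=-0.7773  a^+=-0.2500
step 4: x_pred=-2.5429  r=2.6729  x^+=-0.3244  v^+=-0.5681  a^+=-0.1004
step 5: x_pred=-1.1548  r=0.9148  x^+=-0.3955  v^+=-0.5160  a^+=-0.0493

v_post = -0.5160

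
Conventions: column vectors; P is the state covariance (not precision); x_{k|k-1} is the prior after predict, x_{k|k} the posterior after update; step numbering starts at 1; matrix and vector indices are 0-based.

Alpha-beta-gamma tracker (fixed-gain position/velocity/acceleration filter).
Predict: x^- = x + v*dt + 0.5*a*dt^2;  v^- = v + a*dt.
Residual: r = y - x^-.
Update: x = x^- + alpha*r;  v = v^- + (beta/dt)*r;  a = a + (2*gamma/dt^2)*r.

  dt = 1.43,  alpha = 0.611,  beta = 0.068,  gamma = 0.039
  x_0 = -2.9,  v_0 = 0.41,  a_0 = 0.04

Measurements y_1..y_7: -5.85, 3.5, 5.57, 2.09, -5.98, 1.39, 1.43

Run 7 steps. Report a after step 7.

step 1: x_pred=-2.2728  r=-3.5772  x^+=-4.4585  v^+=0.2971  a^+=-0.0964
step 2: x_pred=-4.1322  r=7.6322  x^+=0.5311  v^+=0.5221  a^+=0.1947
step 3: x_pred=1.4767  r=4.0933  x^+=3.9777  v^+=0.9951  a^+=0.3508
step 4: x_pred=5.7594  r=-3.6694  x^+=3.5174  v^+=1.3223  a^+=0.2108
step 5: x_pred=5.6239  r=-11.6039  x^+=-1.4661  v^+=1.0720  a^+=-0.2318
step 6: x_pred=-0.1701  r=1.5601  x^+=0.7831  v^+=0.8148  a^+=-0.1723
step 7: x_pred=1.7721  r=-0.3421  x^+=1.5631  v^+=0.5522  a^+=-0.1853

a_post = -0.1853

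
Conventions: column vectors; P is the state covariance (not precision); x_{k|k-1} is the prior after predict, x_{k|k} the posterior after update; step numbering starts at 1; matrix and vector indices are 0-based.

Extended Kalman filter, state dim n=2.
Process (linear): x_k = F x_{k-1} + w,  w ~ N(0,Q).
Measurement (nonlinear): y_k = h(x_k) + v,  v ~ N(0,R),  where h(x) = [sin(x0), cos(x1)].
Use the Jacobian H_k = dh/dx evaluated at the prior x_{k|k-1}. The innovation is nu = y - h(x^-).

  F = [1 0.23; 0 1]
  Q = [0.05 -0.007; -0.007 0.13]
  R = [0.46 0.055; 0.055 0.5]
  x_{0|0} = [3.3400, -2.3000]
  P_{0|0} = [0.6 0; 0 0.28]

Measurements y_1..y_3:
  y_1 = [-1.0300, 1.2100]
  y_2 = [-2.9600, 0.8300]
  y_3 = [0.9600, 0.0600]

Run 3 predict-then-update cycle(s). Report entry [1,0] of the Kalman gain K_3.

K[1,0] = -0.0670

step 1: x^-=[2.8110, -2.3000]  P^-=[0.6648 0.0574; 0.0574 0.4100]  H_jac=[-0.9459 0.0000; 0.0000 0.7457]  S=[1.0548 0.0145; 0.0145 0.7280]  K=[-0.5971 0.0707; -0.0573 0.4211]  nu=[-1.3546, 1.8763]  x^+=[3.7525, -1.4323]  P^+=[0.2863 0.0034; 0.0034 0.2781]
step 2: x^-=[3.4231, -1.4323]  P^-=[0.3526 0.0603; 0.0603 0.4081]  H_jac=[-0.9606 0.0000; 0.0000 0.9904]  S=[0.7853 -0.0024; -0.0024 0.9004]  K=[-0.4310 0.0652; -0.0724 0.4488]  nu=[-2.6822, 0.6919]  x^+=[4.6244, -0.9275]  P^+=[0.2027 0.0090; 0.0090 0.2225]
step 3: x^-=[4.4111, -0.9275]  P^-=[0.2686 0.0532; 0.0532 0.3525]  H_jac=[-0.2968 0.0000; 0.0000 0.8001]  S=[0.4837 0.0424; 0.0424 0.7257]  K=[-0.1708 0.0686; -0.0670 0.3926]  nu=[1.9149, -0.5398]  x^+=[4.0469, -1.2678]  P^+=[0.2520 0.0311; 0.0311 0.2407]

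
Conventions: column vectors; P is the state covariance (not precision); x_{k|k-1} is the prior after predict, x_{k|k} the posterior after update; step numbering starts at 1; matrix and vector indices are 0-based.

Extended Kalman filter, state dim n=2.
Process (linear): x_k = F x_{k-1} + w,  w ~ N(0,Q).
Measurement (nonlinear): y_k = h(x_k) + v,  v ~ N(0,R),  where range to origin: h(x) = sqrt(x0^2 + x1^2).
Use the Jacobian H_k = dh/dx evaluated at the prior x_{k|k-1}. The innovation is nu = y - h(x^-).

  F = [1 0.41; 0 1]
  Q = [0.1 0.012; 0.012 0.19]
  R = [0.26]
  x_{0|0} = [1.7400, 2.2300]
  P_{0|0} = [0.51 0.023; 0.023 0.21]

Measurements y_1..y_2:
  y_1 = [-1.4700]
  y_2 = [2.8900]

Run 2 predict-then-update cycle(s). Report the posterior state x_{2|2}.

step 1: x^-=[2.6543, 2.2300]  P^-=[0.6642 0.1211; 0.1211 0.4000]  H_jac=[0.7656 0.6433]  S=[0.9341]  K=[0.6278; 0.3747]  nu=[-4.9367]  x^+=[-0.4448, 0.3802]  P^+=[0.2960 -0.0986; -0.0986 0.2688]
step 2: x^-=[-0.2889, 0.3802]  P^-=[0.3604 0.0236; 0.0236 0.4588]  H_jac=[-0.6050 0.7962]  S=[0.6601]  K=[-0.3018; 0.5319]  nu=[2.4125]  x^+=[-1.0170, 1.6634]  P^+=[0.3002 0.1296; 0.1296 0.2721]

x_post = [-1.0170, 1.6634]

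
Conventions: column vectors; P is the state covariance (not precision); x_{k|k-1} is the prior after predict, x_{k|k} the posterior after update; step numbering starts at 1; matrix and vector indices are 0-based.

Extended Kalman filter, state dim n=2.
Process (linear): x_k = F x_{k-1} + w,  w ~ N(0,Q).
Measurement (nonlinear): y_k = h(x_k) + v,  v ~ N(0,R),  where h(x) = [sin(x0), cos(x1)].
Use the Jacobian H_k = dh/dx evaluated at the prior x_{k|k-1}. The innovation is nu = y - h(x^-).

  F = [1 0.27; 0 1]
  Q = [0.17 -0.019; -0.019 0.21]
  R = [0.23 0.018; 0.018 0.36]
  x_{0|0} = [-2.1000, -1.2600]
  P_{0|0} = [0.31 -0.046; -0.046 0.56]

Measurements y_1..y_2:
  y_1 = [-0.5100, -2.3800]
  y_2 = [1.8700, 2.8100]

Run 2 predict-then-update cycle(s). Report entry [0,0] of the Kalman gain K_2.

K[0,0] = -0.6516

step 1: x^-=[-2.4402, -1.2600]  P^-=[0.4960 0.0862; 0.0862 0.7700]  H_jac=[-0.7639 0.0000; 0.0000 0.9521]  S=[0.5195 -0.0447; -0.0447 1.0580]  K=[-0.7254 0.0469; -0.0674 0.6901]  nu=[0.1353, -2.6858]  x^+=[-2.6644, -3.1226]  P^+=[0.2173 0.0040; 0.0040 0.2597]
step 2: x^-=[-3.5075, -3.1226]  P^-=[0.4084 0.0551; 0.0551 0.4697]  H_jac=[-0.9338 0.0000; 0.0000 0.0190]  S=[0.5861 0.0170; 0.0170 0.3602]  K=[-0.6516 0.0337; -0.0887 0.0290]  nu=[1.5122, 3.8098]  x^+=[-4.3645, -3.1461]  P^+=[0.1598 0.0213; 0.0213 0.4648]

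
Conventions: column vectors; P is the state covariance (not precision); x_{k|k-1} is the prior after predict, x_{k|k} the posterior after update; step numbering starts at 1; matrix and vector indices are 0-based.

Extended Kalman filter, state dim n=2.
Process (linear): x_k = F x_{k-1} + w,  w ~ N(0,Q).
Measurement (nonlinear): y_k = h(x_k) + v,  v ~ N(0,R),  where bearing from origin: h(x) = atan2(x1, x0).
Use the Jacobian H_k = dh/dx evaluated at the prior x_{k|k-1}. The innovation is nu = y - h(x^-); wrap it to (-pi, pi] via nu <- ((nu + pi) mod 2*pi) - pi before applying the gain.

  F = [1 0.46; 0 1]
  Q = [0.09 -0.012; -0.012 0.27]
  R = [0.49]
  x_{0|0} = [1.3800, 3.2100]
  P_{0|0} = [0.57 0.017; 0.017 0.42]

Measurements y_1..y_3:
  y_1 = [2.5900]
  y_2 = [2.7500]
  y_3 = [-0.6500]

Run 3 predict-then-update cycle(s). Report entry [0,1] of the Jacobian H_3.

H_jac[0,1] = 0.1237

step 1: x^-=[2.8566, 3.2100]  P^-=[0.7645 0.1982; 0.1982 0.6900]  H_jac=[-0.1738 0.1547]  S=[0.5190]  K=[-0.1970; 0.1393]  nu=[1.7464]  x^+=[2.5125, 3.4533]  P^+=[0.7444 0.2124; 0.2124 0.6799]
step 2: x^-=[4.1010, 3.4533]  P^-=[1.1737 0.5132; 0.5132 0.9499]  H_jac=[-0.1201 0.1427]  S=[0.5087]  K=[-0.1333; 0.1452]  nu=[2.0501]  x^+=[3.8278, 3.7510]  P^+=[1.1647 0.5231; 0.5231 0.9392]
step 3: x^-=[5.5533, 3.7510]  P^-=[1.9346 0.9431; 0.9431 1.2092]  H_jac=[-0.0835 0.1237]  S=[0.5025]  K=[-0.0895; 0.1408]  nu=[-1.2441]  x^+=[5.6646, 3.5758]  P^+=[1.9306 0.9494; 0.9494 1.1992]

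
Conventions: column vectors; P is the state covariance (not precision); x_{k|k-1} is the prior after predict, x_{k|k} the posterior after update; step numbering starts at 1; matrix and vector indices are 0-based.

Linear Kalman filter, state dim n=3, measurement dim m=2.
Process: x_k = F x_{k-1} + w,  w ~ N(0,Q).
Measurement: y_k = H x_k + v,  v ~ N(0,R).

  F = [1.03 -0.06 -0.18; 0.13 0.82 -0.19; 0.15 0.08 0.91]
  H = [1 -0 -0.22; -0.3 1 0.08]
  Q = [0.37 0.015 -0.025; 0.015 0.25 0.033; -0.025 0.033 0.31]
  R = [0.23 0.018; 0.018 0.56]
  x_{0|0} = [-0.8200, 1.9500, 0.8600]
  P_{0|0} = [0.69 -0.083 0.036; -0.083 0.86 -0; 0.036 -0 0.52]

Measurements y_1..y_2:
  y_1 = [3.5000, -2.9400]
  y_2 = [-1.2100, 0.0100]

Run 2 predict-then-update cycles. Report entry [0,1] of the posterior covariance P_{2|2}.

step 1: x^-=[-1.1164, 1.3290, 0.8156]  P^-=[1.1189 0.0055 0.0190; 0.0055 0.8392 0.0051; 0.0190 0.0051 0.7695]  S=[1.3778 -0.3240; -0.3240 1.5014]  K=[0.7981 -0.0466; 0.1416 0.5887; -0.1049 0.0180]  nu=[4.7958, -4.6692]  x^+=[2.9288, -0.7404, 0.2287]  P^+=[0.2139 0.0411 0.1418; 0.0411 0.3453 -0.0095; 0.1418 -0.0095 0.7526]
step 2: x^-=[3.0200, -0.2698, 0.5882]  P^-=[0.5647 0.0570 0.0158; 0.0570 0.5177 -0.0590; 0.0158 -0.0590 0.9786]  S=[0.8351 -0.0963; -0.0963 1.0904]  K=[0.6671 -0.0430; 0.1377 0.4669; -0.2397 -0.0079]  nu=[-4.1006, 1.1387]  x^+=[0.2356, -0.3026, 1.5623]  P^+=[0.1855 0.0316 0.1495; 0.0316 0.2765 -0.0383; 0.1495 -0.0383 0.9309]

P_post[0,1] = 0.0316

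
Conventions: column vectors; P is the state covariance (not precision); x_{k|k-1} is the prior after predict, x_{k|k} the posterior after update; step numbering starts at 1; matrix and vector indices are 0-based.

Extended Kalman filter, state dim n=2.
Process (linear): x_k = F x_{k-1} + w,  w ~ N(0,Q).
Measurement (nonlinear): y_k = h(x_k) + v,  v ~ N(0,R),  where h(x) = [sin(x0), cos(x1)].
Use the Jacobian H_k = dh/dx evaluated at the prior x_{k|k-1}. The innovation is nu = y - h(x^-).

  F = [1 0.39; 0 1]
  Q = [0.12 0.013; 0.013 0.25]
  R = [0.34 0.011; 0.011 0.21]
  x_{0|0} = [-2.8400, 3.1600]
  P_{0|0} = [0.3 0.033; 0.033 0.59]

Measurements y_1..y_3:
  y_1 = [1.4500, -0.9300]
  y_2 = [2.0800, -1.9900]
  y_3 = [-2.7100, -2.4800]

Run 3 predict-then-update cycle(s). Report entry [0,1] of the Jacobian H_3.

step 1: x^-=[-1.6076, 3.1600]  P^-=[0.5355 0.2761; 0.2761 0.8400]  H_jac=[-0.0368 0.0000; 0.0000 0.0184]  S=[0.3407 0.0108; 0.0108 0.2103]  K=[-0.0587 0.0272; -0.0322 0.0752]  nu=[2.4493, 0.0698]  x^+=[-1.7495, 3.0864]  P^+=[0.5342 0.2751; 0.2751 0.8385]
step 2: x^-=[-0.5458, 3.0864]  P^-=[0.9963 0.6151; 0.6151 1.0885]  H_jac=[0.8547 0.0000; 0.0000 -0.0552]  S=[1.0679 -0.0180; -0.0180 0.2133]  K=[0.7959 -0.0919; 0.4883 -0.2404]  nu=[2.5991, -0.9915]  x^+=[1.6140, 4.5938]  P^+=[0.3154 0.1911; 0.1911 0.8174]
step 3: x^-=[3.4056, 4.5938]  P^-=[0.7088 0.5229; 0.5229 1.0674]  H_jac=[-0.9654 0.0000; 0.0000 0.9930]  S=[1.0006 -0.4903; -0.4903 1.2624]  K=[-0.5957 0.1800; -0.1150 0.7949]  nu=[-2.4491, -2.3617]  x^+=[4.4395, 2.9983]  P^+=[0.2078 0.0315; 0.0315 0.1668]

H_jac[0,1] = 0.0000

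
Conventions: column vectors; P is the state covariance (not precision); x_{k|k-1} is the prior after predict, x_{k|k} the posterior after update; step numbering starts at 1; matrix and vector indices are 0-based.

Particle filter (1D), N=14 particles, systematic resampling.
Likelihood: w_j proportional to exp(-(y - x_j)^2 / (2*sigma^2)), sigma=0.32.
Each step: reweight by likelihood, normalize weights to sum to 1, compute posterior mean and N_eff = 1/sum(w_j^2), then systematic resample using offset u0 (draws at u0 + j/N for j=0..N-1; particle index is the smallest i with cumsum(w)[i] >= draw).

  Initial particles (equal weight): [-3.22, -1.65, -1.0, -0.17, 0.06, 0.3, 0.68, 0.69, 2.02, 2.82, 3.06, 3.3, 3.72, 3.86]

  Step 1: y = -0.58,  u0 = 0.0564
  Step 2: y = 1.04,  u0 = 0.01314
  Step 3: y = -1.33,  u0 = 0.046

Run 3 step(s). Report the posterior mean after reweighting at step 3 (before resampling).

post_mean = -0.1393

step 1: w=[0.0000, 0.0036, 0.4122, 0.4292, 0.1320, 0.0222, 0.0004, 0.0004, 0.0000, 0.0000, 0.0000, 0.0000, 0.0000, 0.0000]  mean=-0.4760  Neff=2.6881  idx=[2, 2, 2, 2, 2, 2, 3, 3, 3, 3, 3, 3, 4, 5]
step 2: w=[0.0000, 0.0000, 0.0000, 0.0000, 0.0000, 0.0000, 0.0095, 0.0095, 0.0095, 0.0095, 0.0095, 0.0095, 0.1109, 0.8322]  mean=0.2467  Neff=1.4175  idx=[7, 12, 12, 13, 13, 13, 13, 13, 13, 13, 13, 13, 13, 13]
step 3: w=[0.8831, 0.0504, 0.0504, 0.0015, 0.0015, 0.0015, 0.0015, 0.0015, 0.0015, 0.0015, 0.0015, 0.0015, 0.0015, 0.0015]  mean=-0.1393  Neff=1.2738  idx=[0, 0, 0, 0, 0, 0, 0, 0, 0, 0, 0, 0, 1, 2]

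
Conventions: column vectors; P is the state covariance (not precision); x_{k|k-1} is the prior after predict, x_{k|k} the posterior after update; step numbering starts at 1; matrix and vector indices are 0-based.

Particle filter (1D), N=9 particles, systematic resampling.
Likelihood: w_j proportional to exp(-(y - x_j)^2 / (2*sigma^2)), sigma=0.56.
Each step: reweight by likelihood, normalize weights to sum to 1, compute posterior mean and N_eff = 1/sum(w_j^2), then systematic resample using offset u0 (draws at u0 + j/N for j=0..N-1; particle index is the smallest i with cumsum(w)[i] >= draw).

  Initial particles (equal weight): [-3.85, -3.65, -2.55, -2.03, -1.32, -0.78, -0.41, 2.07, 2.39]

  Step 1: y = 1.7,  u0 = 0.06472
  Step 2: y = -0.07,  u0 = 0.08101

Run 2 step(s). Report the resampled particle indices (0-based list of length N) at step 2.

step 1: w=[0.0000, 0.0000, 0.0000, 0.0000, 0.0000, 0.0000, 0.0006, 0.6316, 0.3677]  mean=2.1859  Neff=1.8723  idx=[7, 7, 7, 7, 7, 7, 8, 8, 8]
step 2: w=[0.1591, 0.1591, 0.1591, 0.1591, 0.1591, 0.1591, 0.0152, 0.0152, 0.0152]  mean=2.0846  Neff=6.5577  idx=[0, 1, 1, 2, 3, 4, 4, 5, 7]

resampled_idx = [0, 1, 1, 2, 3, 4, 4, 5, 7]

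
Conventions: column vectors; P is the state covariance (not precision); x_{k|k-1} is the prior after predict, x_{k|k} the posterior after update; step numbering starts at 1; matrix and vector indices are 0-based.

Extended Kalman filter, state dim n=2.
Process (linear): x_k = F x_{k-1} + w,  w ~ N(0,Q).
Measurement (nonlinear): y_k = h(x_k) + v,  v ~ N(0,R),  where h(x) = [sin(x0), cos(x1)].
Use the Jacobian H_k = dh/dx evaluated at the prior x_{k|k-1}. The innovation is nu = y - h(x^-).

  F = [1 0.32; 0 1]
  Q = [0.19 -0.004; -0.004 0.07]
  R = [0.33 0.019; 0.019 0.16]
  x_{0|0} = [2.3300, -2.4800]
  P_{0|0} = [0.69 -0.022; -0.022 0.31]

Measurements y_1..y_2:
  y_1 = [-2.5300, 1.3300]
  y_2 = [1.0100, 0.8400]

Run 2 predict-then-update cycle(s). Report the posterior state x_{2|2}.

step 1: x^-=[1.5364, -2.4800]  P^-=[0.8977 0.0732; 0.0732 0.3800]  H_jac=[0.0344 0.0000; 0.0000 0.6144]  S=[0.3311 0.0205; 0.0205 0.3034]  K=[0.0844 0.1425; -0.0403 0.7721]  nu=[-3.5294, 2.1190]  x^+=[1.5405, -0.7015]  P^+=[0.8887 0.0397; 0.0397 0.1998]
step 2: x^-=[1.3160, -0.7015]  P^-=[1.1245 0.0997; 0.0997 0.2698]  H_jac=[0.2521 0.0000; 0.0000 0.6454]  S=[0.4015 0.0352; 0.0352 0.2724]  K=[0.6933 0.1465; 0.0066 0.6385]  nu=[0.0423, 0.0762]  x^+=[1.3564, -0.6526]  P^+=[0.9186 0.0567; 0.0567 0.1585]

x_post = [1.3564, -0.6526]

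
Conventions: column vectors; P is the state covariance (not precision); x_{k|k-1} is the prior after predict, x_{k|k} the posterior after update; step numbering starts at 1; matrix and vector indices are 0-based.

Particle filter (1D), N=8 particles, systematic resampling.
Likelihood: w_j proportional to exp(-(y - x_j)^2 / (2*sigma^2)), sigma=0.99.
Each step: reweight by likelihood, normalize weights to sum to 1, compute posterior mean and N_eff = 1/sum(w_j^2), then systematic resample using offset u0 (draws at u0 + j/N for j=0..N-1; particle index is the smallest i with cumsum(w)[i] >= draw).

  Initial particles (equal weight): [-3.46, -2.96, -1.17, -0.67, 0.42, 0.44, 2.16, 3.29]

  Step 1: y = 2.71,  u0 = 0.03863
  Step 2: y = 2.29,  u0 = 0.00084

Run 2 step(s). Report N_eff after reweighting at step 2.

step 1: w=[0.0000, 0.0000, 0.0003, 0.0016, 0.0374, 0.0391, 0.4648, 0.4568]  mean=2.5385  Neff=2.3382  idx=[4, 6, 6, 6, 6, 7, 7, 7]
step 2: w=[0.0283, 0.1670, 0.1670, 0.1670, 0.1670, 0.1012, 0.1012, 0.1012]  mean=2.4537  Neff=6.9868  idx=[0, 1, 2, 3, 3, 4, 5, 6]

N_eff = 6.9868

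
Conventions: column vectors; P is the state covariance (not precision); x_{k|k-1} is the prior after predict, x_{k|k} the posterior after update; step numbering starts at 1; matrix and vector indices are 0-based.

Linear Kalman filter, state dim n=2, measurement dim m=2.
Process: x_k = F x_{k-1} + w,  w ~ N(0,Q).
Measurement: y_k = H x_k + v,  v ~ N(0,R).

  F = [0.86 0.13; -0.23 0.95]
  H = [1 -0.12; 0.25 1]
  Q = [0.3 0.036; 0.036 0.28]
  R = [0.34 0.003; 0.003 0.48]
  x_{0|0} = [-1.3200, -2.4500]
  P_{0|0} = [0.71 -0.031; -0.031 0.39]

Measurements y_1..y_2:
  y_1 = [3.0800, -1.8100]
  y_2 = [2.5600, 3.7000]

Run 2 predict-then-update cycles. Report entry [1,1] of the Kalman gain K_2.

K[1,1] = 0.5266

step 1: x^-=[-1.4537, -2.0239]  P^-=[0.8248 -0.0807; -0.0807 0.6831]  S=[1.1940 0.0490; 0.0490 1.1743]  K=[0.6957 0.0779; -0.1596 0.5712]  nu=[4.2908, 0.5773]  x^+=[1.5764, -2.3792]  P^+=[0.2345 -0.0191; -0.0191 0.2785]
step 2: x^-=[1.0464, -2.6228]  P^-=[0.4738 0.0089; 0.0089 0.5521]  S=[0.8196 0.0639; 0.0639 1.0662]  K=[0.5701 0.0853; -0.1110 0.5266]  nu=[1.1989, 6.0612]  x^+=[2.2471, 0.4358]  P^+=[0.1934 -0.0057; -0.0057 0.2538]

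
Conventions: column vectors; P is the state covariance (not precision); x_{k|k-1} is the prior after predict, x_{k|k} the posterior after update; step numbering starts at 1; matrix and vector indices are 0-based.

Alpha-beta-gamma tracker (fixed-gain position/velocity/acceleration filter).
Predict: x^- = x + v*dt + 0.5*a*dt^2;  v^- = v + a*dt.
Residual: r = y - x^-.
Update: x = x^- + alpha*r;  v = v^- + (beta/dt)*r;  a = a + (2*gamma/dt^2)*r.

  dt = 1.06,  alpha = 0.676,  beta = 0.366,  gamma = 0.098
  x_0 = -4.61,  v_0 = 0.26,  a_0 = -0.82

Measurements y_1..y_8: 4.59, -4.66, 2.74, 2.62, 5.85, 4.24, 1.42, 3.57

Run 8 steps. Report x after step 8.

step 1: x_pred=-4.7951  r=9.3851  x^+=1.5492  v^+=2.6313  a^+=0.8171
step 2: x_pred=4.7975  r=-9.4575  x^+=-1.5958  v^+=0.2320  a^+=-0.8326
step 3: x_pred=-1.8177  r=4.5577  x^+=1.2633  v^+=0.9231  a^+=-0.0376
step 4: x_pred=2.2206  r=0.3994  x^+=2.4906  v^+=1.0211  a^+=0.0321
step 5: x_pred=3.5910  r=2.2590  x^+=5.1181  v^+=1.8351  a^+=0.4261
step 6: x_pred=7.3027  r=-3.0627  x^+=5.2323  v^+=1.2293  a^+=-0.1081
step 7: x_pred=6.4746  r=-5.0546  x^+=3.0577  v^+=-0.6306  a^+=-0.9898
step 8: x_pred=1.8332  r=1.7368  x^+=3.0073  v^+=-1.0801  a^+=-0.6869

x_post = 3.0073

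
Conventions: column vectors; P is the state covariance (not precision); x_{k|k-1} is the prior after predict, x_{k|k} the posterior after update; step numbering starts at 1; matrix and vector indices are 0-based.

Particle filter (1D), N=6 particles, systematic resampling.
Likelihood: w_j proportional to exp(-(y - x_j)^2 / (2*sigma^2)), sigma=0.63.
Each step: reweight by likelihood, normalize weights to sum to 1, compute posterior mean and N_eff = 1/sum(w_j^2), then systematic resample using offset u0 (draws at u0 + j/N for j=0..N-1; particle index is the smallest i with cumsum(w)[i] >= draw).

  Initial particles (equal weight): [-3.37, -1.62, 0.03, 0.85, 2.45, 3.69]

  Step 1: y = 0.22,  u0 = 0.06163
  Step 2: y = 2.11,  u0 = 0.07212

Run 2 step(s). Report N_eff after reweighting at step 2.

step 1: w=[0.0000, 0.0089, 0.6055, 0.3844, 0.0012, 0.0000]  mean=0.3334  Neff=1.9437  idx=[2, 2, 2, 2, 3, 3]
step 2: w=[0.0149, 0.0149, 0.0149, 0.0149, 0.4702, 0.4702]  mean=0.8011  Neff=2.2574  idx=[4, 4, 4, 5, 5, 5]

N_eff = 2.2574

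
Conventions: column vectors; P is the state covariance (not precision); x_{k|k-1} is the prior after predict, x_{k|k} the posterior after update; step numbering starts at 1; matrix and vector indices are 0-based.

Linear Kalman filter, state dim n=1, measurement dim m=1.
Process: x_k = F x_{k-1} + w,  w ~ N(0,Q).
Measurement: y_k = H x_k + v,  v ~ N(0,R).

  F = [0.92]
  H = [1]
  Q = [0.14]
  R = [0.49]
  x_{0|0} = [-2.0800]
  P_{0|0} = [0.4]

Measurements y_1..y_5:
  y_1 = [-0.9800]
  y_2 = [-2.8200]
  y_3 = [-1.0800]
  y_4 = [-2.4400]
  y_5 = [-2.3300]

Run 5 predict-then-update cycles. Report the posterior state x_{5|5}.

x_post = [-1.9066]

step 1: x^-=[-1.9136]  P^-=[0.4786]  S=[0.9686]  K=[0.4941]  nu=[0.9336]  x^+=[-1.4523]  P^+=[0.2421]
step 2: x^-=[-1.3361]  P^-=[0.3449]  S=[0.8349]  K=[0.4131]  nu=[-1.4839]  x^+=[-1.9491]  P^+=[0.2024]
step 3: x^-=[-1.7932]  P^-=[0.3113]  S=[0.8013]  K=[0.3885]  nu=[0.7132]  x^+=[-1.5161]  P^+=[0.1904]
step 4: x^-=[-1.3948]  P^-=[0.3011]  S=[0.7911]  K=[0.3806]  nu=[-1.0452]  x^+=[-1.7927]  P^+=[0.1865]
step 5: x^-=[-1.6492]  P^-=[0.2979]  S=[0.7879]  K=[0.3781]  nu=[-0.6808]  x^+=[-1.9066]  P^+=[0.1853]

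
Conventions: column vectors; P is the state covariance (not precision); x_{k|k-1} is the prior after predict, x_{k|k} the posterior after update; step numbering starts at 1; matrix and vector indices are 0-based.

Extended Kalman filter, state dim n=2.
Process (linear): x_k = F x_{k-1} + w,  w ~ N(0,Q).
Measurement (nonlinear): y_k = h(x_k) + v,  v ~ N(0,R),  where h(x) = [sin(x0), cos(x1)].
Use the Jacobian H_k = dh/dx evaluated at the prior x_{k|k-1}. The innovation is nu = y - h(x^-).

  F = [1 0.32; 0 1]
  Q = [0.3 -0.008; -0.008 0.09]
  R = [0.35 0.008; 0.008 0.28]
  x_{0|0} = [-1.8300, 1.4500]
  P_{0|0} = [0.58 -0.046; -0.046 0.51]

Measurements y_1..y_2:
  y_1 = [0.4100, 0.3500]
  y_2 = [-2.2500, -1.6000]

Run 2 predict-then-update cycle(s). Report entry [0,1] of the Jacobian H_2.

H_jac[0,1] = 0.0000

step 1: x^-=[-1.3660, 1.4500]  P^-=[0.9028 0.1092; 0.1092 0.6000]  H_jac=[0.2034 0.0000; 0.0000 -0.9927]  S=[0.3873 -0.0140; -0.0140 0.8713]  K=[0.4698 -0.1168; 0.0326 -0.6831]  nu=[1.3891, 0.2295]  x^+=[-0.7403, 1.3385]  P^+=[0.8039 0.0292; 0.0292 0.1924]
step 2: x^-=[-0.3120, 1.3385]  P^-=[1.1422 0.0827; 0.0827 0.2824]  H_jac=[0.9517 0.0000; 0.0000 -0.9731]  S=[1.3846 -0.0686; -0.0686 0.5474]  K=[0.7827 -0.0490; 0.0322 -0.4980]  nu=[-1.9431, -1.8302]  x^+=[-1.7432, 2.1873]  P^+=[0.2874 0.0077; 0.0077 0.1430]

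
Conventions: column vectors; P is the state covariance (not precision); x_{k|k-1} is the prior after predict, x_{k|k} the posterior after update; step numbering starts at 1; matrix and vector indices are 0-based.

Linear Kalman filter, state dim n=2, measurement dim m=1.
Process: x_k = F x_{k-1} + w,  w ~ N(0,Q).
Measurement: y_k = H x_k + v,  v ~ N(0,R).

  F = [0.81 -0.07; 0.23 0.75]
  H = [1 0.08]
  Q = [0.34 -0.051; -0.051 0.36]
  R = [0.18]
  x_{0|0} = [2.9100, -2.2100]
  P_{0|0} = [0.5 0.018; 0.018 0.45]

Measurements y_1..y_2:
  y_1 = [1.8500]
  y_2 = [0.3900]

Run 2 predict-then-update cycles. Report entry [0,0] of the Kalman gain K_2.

step 1: x^-=[2.5118, -0.9882]  P^-=[0.6682 0.0292; 0.0292 0.6458]  S=[0.8570]  K=[0.7824; 0.0943]  nu=[-0.5827]  x^+=[2.0558, -1.0432]  P^+=[0.1436 -0.0341; -0.0341 0.6382]
step 2: x^-=[1.7383, -0.3095]  P^-=[0.4412 -0.0779; -0.0779 0.7148]  S=[0.6133]  K=[0.7092; -0.0338]  nu=[-1.3235]  x^+=[0.7996, -0.2648]  P^+=[0.1327 -0.0632; -0.0632 0.7141]

K[0,0] = 0.7092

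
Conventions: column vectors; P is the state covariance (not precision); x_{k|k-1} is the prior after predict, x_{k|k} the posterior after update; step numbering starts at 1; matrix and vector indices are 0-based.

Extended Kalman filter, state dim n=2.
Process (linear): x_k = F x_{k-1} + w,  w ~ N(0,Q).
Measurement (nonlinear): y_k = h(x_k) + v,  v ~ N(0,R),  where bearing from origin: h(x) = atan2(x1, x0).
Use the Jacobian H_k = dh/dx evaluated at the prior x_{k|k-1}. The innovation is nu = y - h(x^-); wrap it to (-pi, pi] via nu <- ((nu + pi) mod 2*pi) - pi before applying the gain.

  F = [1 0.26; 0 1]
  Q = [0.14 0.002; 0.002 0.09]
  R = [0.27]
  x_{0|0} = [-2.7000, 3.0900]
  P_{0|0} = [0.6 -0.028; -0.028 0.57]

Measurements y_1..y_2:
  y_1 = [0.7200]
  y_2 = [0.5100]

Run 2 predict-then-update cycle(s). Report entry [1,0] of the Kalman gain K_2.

K[1,0] = -0.1942

step 1: x^-=[-1.8966, 3.0900]  P^-=[0.7640 0.1222; 0.1222 0.6600]  H_jac=[-0.2351 -0.1443]  S=[0.3342]  K=[-0.5900; -0.3708]  nu=[-1.4013]  x^+=[-1.0698, 3.6097]  P^+=[0.6476 0.0491; 0.0491 0.6140]
step 2: x^-=[-0.1313, 3.6097]  P^-=[0.8546 0.2107; 0.2107 0.7040]  H_jac=[-0.2767 -0.0101]  S=[0.3367]  K=[-0.7086; -0.1942]  nu=[-1.0971]  x^+=[0.6462, 3.8227]  P^+=[0.6856 0.1644; 0.1644 0.6913]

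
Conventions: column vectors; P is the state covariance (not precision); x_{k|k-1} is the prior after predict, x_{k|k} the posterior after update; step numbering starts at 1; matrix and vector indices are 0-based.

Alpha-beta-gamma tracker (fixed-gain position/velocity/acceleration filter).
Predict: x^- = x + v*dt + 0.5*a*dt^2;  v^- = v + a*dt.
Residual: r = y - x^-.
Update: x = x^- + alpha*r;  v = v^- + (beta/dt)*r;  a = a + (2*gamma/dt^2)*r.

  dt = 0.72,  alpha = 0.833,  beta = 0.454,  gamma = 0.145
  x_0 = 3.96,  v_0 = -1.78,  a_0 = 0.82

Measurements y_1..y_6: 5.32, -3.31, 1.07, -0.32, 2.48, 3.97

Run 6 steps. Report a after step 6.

step 1: x_pred=2.8909  r=2.4291  x^+=4.9143  v^+=0.3421  a^+=2.1788
step 2: x_pred=5.7254  r=-9.0354  x^+=-1.8011  v^+=-3.7865  a^+=-2.8757
step 3: x_pred=-5.2727  r=6.3427  x^+=0.0108  v^+=-1.8575  a^+=0.6725
step 4: x_pred=-1.1523  r=0.8323  x^+=-0.4590  v^+=-0.8485  a^+=1.1382
step 5: x_pred=-0.7749  r=3.2549  x^+=1.9364  v^+=2.0234  a^+=2.9590
step 6: x_pred=4.1602  r=-0.1902  x^+=4.0018  v^+=4.0339  a^+=2.8526

a_post = 2.8526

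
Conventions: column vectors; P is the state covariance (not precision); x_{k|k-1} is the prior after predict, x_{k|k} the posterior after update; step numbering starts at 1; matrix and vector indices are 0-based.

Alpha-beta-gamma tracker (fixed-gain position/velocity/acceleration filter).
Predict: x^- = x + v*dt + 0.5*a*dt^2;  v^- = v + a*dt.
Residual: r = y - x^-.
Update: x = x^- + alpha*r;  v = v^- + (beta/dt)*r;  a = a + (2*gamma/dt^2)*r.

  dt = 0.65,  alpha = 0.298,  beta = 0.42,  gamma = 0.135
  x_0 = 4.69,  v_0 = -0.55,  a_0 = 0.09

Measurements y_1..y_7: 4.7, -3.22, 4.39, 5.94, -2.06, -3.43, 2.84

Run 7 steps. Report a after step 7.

a_post = -0.0189

step 1: x_pred=4.3515  r=0.3485  x^+=4.4554  v^+=-0.2663  a^+=0.3127
step 2: x_pred=4.3483  r=-7.5683  x^+=2.0930  v^+=-4.9534  a^+=-4.5239
step 3: x_pred=-2.0824  r=6.4724  x^+=-0.1536  v^+=-3.7117  a^+=-0.3876
step 4: x_pred=-2.6481  r=8.5881  x^+=-0.0889  v^+=1.5856  a^+=5.1006
step 5: x_pred=2.0193  r=-4.0793  x^+=0.8036  v^+=2.2651  a^+=2.4937
step 6: x_pred=2.8028  r=-6.2328  x^+=0.9454  v^+=-0.1413  a^+=-1.4893
step 7: x_pred=0.5390  r=2.3010  x^+=1.2247  v^+=0.3775  a^+=-0.0189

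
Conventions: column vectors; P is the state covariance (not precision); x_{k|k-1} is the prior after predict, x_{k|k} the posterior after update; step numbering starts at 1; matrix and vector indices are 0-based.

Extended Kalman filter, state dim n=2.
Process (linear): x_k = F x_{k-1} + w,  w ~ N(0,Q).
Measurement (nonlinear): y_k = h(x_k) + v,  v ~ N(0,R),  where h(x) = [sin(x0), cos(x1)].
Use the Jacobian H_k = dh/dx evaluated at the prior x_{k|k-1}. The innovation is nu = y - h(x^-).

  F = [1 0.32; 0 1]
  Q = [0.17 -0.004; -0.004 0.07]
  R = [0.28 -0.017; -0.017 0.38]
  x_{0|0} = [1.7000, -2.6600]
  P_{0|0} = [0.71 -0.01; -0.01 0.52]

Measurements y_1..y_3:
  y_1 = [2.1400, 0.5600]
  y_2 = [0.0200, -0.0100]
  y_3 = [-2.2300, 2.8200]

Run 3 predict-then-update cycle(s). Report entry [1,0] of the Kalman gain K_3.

K[1,0] = 0.0813

step 1: x^-=[0.8488, -2.6600]  P^-=[0.9268 0.1524; 0.1524 0.5900]  H_jac=[0.6609 0.0000; 0.0000 0.4632]  S=[0.6848 0.0297; 0.0297 0.5066]  K=[0.8907 0.0872; 0.1240 0.5322]  nu=[1.3895, 1.4463]  x^+=[2.2125, -1.7180]  P^+=[0.3751 0.0389; 0.0389 0.4321]
step 2: x^-=[1.6628, -1.7180]  P^-=[0.6142 0.1731; 0.1731 0.5021]  H_jac=[-0.0919 0.0000; 0.0000 0.9892]  S=[0.2852 -0.0327; -0.0327 0.8713]  K=[-0.1761 0.1899; 0.0097 0.5704]  nu=[-0.9758, 0.1366]  x^+=[1.8605, -1.6495]  P^+=[0.5718 0.0760; 0.0760 0.2189]
step 3: x^-=[1.3327, -1.6495]  P^-=[0.8128 0.1421; 0.1421 0.2889]  H_jac=[0.2358 0.0000; 0.0000 0.9969]  S=[0.3252 0.0164; 0.0164 0.6672]  K=[0.5795 0.1980; 0.0813 0.4298]  nu=[-3.2018, 2.8986]  x^+=[0.0514, -0.6642]  P^+=[0.6737 0.0656; 0.0656 0.1624]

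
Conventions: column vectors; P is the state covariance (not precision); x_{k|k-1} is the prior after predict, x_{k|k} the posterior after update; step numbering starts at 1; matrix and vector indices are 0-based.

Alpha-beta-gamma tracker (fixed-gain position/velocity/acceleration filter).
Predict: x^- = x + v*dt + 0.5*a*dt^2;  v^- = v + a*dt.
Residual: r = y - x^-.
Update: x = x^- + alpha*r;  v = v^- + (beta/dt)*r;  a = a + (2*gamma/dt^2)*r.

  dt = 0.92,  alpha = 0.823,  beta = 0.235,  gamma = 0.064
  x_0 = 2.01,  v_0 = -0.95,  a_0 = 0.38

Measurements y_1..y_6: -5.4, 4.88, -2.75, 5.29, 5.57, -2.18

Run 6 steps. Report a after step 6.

step 1: x_pred=1.2968  r=-6.6968  x^+=-4.2147  v^+=-2.3110  a^+=-0.6328
step 2: x_pred=-6.6086  r=11.4886  x^+=2.8465  v^+=0.0414  a^+=1.1046
step 3: x_pred=3.3521  r=-6.1021  x^+=-1.6699  v^+=-0.5010  a^+=0.1818
step 4: x_pred=-2.0539  r=7.3439  x^+=3.9901  v^+=1.5422  a^+=1.2924
step 5: x_pred=5.9559  r=-0.3859  x^+=5.6383  v^+=2.6327  a^+=1.2341
step 6: x_pred=8.5826  r=-10.7626  x^+=-0.2750  v^+=1.0189  a^+=-0.3935

a_post = -0.3935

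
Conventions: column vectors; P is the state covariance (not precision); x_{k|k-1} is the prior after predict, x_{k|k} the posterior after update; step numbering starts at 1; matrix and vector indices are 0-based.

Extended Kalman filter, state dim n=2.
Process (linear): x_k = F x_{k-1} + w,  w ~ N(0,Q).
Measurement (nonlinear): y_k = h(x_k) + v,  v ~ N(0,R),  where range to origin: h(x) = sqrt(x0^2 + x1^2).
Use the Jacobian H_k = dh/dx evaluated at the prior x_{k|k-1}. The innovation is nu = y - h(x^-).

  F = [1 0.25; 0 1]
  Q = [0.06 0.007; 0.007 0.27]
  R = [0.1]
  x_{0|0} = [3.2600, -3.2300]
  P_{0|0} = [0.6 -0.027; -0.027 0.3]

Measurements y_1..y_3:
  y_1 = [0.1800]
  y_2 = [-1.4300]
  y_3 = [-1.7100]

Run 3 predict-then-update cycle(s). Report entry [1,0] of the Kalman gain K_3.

K[1,0] = 0.4648

step 1: x^-=[2.4525, -3.2300]  P^-=[0.6652 0.0550; 0.0550 0.5700]  H_jac=[0.6047 -0.7964]  S=[0.6519]  K=[0.5500; -0.6454]  nu=[-3.8756]  x^+=[0.3211, -0.7287]  P^+=[0.4681 0.2864; 0.2864 0.2985]
step 2: x^-=[0.1389, -0.7287]  P^-=[0.6899 0.3680; 0.3680 0.5685]  H_jac=[0.1873 -0.9823]  S=[0.5373]  K=[-0.4322; -0.9110]  nu=[-2.1718]  x^+=[1.0777, 1.2498]  P^+=[0.5896 0.1564; 0.1564 0.1226]
step 3: x^-=[1.3901, 1.2498]  P^-=[0.7354 0.1941; 0.1941 0.3926]  H_jac=[0.7436 0.6686]  S=[0.8751]  K=[0.7732; 0.4648]  nu=[-3.5793]  x^+=[-1.3773, -0.4139]  P^+=[0.2123 -0.1204; -0.1204 0.2035]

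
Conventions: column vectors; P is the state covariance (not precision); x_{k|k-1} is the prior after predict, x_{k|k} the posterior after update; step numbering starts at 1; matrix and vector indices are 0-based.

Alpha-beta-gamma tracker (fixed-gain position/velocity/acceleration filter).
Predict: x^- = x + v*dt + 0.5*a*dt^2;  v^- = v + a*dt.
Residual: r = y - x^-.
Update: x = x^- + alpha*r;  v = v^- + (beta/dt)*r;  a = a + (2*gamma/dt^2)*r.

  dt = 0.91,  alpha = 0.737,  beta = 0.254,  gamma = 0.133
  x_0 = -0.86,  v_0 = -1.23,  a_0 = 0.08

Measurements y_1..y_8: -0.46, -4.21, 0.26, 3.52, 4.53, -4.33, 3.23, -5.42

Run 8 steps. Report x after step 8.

x_post = -3.2347

step 1: x_pred=-1.9462  r=1.4862  x^+=-0.8509  v^+=-0.7424  a^+=0.5574
step 2: x_pred=-1.2956  r=-2.9144  x^+=-3.4435  v^+=-1.0486  a^+=-0.3788
step 3: x_pred=-4.5546  r=4.8146  x^+=-1.0062  v^+=-0.0494  a^+=1.1678
step 4: x_pred=-0.5677  r=4.0877  x^+=2.4449  v^+=2.1542  a^+=2.4808
step 5: x_pred=5.4324  r=-0.9024  x^+=4.7673  v^+=4.1599  a^+=2.1909
step 6: x_pred=9.4600  r=-13.7900  x^+=-0.7032  v^+=2.3045  a^+=-2.2386
step 7: x_pred=0.4670  r=2.7630  x^+=2.5033  v^+=1.0386  a^+=-1.3511
step 8: x_pred=2.8890  r=-8.3090  x^+=-3.2347  v^+=-2.5101  a^+=-4.0201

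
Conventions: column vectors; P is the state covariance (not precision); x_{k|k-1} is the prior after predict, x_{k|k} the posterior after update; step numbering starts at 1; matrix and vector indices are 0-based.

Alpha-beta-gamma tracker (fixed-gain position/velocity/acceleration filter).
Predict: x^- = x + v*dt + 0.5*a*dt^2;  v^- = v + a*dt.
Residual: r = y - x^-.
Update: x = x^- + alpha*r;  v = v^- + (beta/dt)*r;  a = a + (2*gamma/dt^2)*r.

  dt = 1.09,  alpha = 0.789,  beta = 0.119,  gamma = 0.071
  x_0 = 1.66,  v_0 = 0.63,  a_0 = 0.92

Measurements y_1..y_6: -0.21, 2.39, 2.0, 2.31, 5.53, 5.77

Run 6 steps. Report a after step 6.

step 1: x_pred=2.8932  r=-3.1032  x^+=0.4448  v^+=1.2940  a^+=0.5491
step 2: x_pred=2.1814  r=0.2086  x^+=2.3460  v^+=1.9153  a^+=0.5740
step 3: x_pred=4.7747  r=-2.7747  x^+=2.5855  v^+=2.2381  a^+=0.2424
step 4: x_pred=5.1690  r=-2.8590  x^+=2.9132  v^+=2.1902  a^+=-0.0993
step 5: x_pred=5.2415  r=0.2885  x^+=5.4691  v^+=2.1134  a^+=-0.0648
step 6: x_pred=7.7343  r=-1.9643  x^+=6.1845  v^+=1.8283  a^+=-0.2996

a_post = -0.2996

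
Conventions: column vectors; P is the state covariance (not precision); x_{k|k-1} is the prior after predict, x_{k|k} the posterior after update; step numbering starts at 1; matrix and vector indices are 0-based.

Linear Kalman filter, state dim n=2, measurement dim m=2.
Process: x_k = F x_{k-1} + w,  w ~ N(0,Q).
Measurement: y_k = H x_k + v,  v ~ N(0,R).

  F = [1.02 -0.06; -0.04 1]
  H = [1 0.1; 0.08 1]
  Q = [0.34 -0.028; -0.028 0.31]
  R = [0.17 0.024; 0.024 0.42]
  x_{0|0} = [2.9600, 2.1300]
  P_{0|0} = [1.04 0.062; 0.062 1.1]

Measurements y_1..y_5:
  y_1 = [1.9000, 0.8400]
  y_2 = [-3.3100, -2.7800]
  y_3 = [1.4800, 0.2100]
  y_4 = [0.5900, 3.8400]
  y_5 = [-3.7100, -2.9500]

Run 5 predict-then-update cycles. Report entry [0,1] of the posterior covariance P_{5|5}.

step 1: x^-=[2.8914, 2.0116]  P^-=[1.4184 -0.0730; -0.0730 1.4067]  S=[1.5878 0.2045; 0.2045 1.8241]  K=[0.8988 -0.0786; -0.0571 0.7744]  nu=[-1.1926, -1.4029]  x^+=[1.9298, 0.9934]  P^+=[0.1533 -0.0237; -0.0237 0.3258]
step 2: x^-=[1.9088, 0.9162]  P^-=[0.5035 -0.0780; -0.0780 0.6379]  S=[0.6643 0.0494; 0.0494 1.0486]  K=[0.7516 -0.0714; -0.0665 0.6055]  nu=[-5.3104, -3.8489]  x^+=[-1.8074, -1.0613]  P^+=[0.1283 -0.0222; -0.0222 0.2545]
step 3: x^-=[-1.7799, -0.9890]  P^-=[0.4771 -0.0712; -0.0712 0.5665]  S=[0.6385 0.0470; 0.0470 0.9781]  K=[0.7412 -0.0694; -0.0653 0.5765]  nu=[3.3588, 1.3413]  x^+=[0.6164, -0.4350]  P^+=[0.1265 -0.0215; -0.0215 0.2423]
step 4: x^-=[0.6548, -0.4596]  P^-=[0.4751 -0.0697; -0.0697 0.5542]  S=[0.6367 0.0472; 0.0472 0.9661]  K=[0.7403 -0.0689; -0.0647 0.5710]  nu=[-0.0188, 4.2473]  x^+=[0.3480, 1.9669]  P^+=[0.1263 -0.0213; -0.0213 0.2400]
step 5: x^-=[0.2370, 1.9530]  P^-=[0.4749 -0.0693; -0.0693 0.5519]  S=[0.6366 0.0473; 0.0473 0.9638]  K=[0.7403 -0.0688; -0.0646 0.5700]  nu=[-4.1423, -4.9219]  x^+=[-2.4906, -0.5851]  P^+=[0.1263 -0.0213; -0.0213 0.2396]

P_post[0,1] = -0.0213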